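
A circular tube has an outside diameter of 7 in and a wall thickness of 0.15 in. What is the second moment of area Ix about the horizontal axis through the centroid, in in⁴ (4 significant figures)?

Treat the section as a set of non-overlapping primitives; coordinates are from the bounding-box lower-left.
Outer circle: ⌀7, A = 38.4845 in², y = 3.5 in, Ī = 117.859 in⁴.
Bore (subtracted): ⌀6.7, A = 35.2565 in², y = 3.5 in, Ī = 98.9166 in⁴.
By symmetry the centroid is at mid-height, ȳ = 3.5 in.
All pieces are centred on the horizontal axis through the centroid, so I = ΣĪ (holes subtracted) = 18.9422 in⁴.

Ix ≈ 18.94 in⁴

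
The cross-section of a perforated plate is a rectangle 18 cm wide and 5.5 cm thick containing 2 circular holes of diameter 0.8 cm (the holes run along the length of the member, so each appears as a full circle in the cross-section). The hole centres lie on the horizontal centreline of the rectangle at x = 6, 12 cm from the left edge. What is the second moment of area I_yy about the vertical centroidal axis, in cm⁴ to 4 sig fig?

I_yy ≈ 2664 cm⁴

Break the section into simple shapes (no overlaps), measuring from the bottom-left corner of the bounding box.
Plate: 18 × 5.5, A = 99 cm², x = 9 cm, Ī = 2 673 cm⁴.
Hole 1 (subtracted): ⌀0.8, A = 0.502655 cm², x = 6 cm, Ī = 0.0201062 cm⁴.
Hole 2 (subtracted): ⌀0.8, A = 0.502655 cm², x = 12 cm, Ī = 0.0201062 cm⁴.
By symmetry the centroid is at mid-width, x̄ = 9 cm.
Transfer each piece to the vertical centroidal axis using Ī + A·d² with d = x − 9:
  plate: d = 0 cm → contributes +2 673 cm⁴
  hole 1: d = -3 cm → contributes −4.544 cm⁴
  hole 2: d = 3 cm → contributes −4.544 cm⁴
Total I = 2663.91 cm⁴.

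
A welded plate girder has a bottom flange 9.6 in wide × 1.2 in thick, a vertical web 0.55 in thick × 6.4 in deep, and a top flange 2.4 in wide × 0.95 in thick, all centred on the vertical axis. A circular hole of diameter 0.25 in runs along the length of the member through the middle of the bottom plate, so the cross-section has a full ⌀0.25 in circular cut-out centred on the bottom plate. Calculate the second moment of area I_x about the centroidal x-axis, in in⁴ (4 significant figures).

Treat the section as a set of non-overlapping primitives; coordinates are from the bounding-box lower-left.
Bottom plate: 9.6 × 1.2, A = 11.52 in², y = 0.6 in, Ī = 1.3824 in⁴.
Web plate: 0.55 × 6.4, A = 3.52 in², y = 4.4 in, Ī = 12.0149 in⁴.
Top plate: 2.4 × 0.95, A = 2.28 in², y = 8.075 in, Ī = 0.171475 in⁴.
Hole (subtracted): ⌀0.25, A = 0.0490874 in², y = 0.6 in, Ī = 0.000191748 in⁴.
Centroid: ȳ = ΣA·y / ΣA = 2.36129 in.
Transfer each piece to the centroidal x-axis using Ī + A·d² with d = y − 2.36129:
  bottom plate: d = -1.76129 in → contributes +37.1189 in⁴
  web plate: d = 2.03871 in → contributes +26.6453 in⁴
  top plate: d = 5.71371 in → contributes +74.6056 in⁴
  hole: d = -1.76129 in → contributes −0.152467 in⁴
Total I = 138.217 in⁴.

I_x ≈ 138.2 in⁴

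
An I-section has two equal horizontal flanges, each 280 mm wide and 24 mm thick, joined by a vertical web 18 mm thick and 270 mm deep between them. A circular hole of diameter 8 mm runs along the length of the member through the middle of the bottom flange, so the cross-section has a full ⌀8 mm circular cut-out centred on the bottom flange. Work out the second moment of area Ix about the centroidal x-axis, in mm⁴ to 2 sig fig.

Ix ≈ 3.2 × 10⁸ mm⁴

Split into non-overlapping primitives; take the origin at the lower-left of the bounding box.
Bottom flange: 280 × 24, A = 6 720 mm², y = 12 mm, Ī = 322 560 mm⁴.
Web: 18 × 270, A = 4 860 mm², y = 159 mm, Ī = 29 524 500 mm⁴.
Top flange: 280 × 24, A = 6 720 mm², y = 306 mm, Ī = 322 560 mm⁴.
Hole (subtracted): ⌀8, A = 50.27 mm², y = 12 mm, Ī = 201.1 mm⁴.
Centroid: ȳ = ΣA·y / ΣA = 159.4 mm.
Transfer each piece to the centroidal x-axis using Ī + A·d² with d = y − 159.4:
  bottom flange: d = -147.4 mm → contributes +146 336 063 mm⁴
  web: d = -0.4049 mm → contributes +29 525 297 mm⁴
  top flange: d = 146.6 mm → contributes +144 736 220 mm⁴
  hole: d = -147.4 mm → contributes −1 092 380 mm⁴
Total I = 319 505 200 mm⁴.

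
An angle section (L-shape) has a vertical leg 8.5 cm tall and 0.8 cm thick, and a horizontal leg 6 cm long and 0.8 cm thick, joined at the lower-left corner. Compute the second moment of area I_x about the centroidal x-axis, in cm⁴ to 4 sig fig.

I_x ≈ 79.42 cm⁴

Treat the section as a set of non-overlapping primitives; coordinates are from the bounding-box lower-left.
Vertical leg: 0.8 × 8.5, A = 6.8 cm², y = 4.25 cm, Ī = 40.9417 cm⁴.
Horizontal leg (remainder): 5.2 × 0.8, A = 4.16 cm², y = 0.4 cm, Ī = 0.221867 cm⁴.
Centroid: ȳ = ΣA·y / ΣA = 2.78869 cm.
Transfer each piece to the centroidal x-axis using Ī + A·d² with d = y − 2.78869:
  vertical leg: d = 1.46131 cm → contributes +55.4626 cm⁴
  horizontal leg (remainder): d = -2.38869 cm → contributes +23.9581 cm⁴
Total I = 79.4207 cm⁴.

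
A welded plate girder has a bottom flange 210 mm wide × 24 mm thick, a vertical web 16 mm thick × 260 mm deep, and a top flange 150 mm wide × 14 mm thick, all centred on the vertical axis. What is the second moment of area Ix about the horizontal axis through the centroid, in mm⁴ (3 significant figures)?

Treat the section as a set of non-overlapping primitives; coordinates are from the bounding-box lower-left.
Bottom plate: 210 × 24, A = 5 040 mm², y = 12 mm, Ī = 241 920 mm⁴.
Web plate: 16 × 260, A = 4 160 mm², y = 154 mm, Ī = 23 434 667 mm⁴.
Top plate: 150 × 14, A = 2 100 mm², y = 291 mm, Ī = 34 300 mm⁴.
Centroid: ȳ = ΣA·y / ΣA = 116.13 mm.
Transfer each piece to the horizontal axis through the centroid using Ī + A·d² with d = y − 116.13:
  bottom plate: d = -104.13 mm → contributes +54 886 375 mm⁴
  web plate: d = 37.874 mm → contributes +29 402 043 mm⁴
  top plate: d = 174.87 mm → contributes +64 254 470 mm⁴
Total I = 148 542 888 mm⁴.

Ix ≈ 1.49 × 10⁸ mm⁴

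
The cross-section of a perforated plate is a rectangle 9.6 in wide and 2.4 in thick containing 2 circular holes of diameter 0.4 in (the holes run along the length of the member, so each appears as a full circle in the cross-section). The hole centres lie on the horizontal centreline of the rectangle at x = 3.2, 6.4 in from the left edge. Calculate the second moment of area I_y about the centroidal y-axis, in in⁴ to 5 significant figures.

Decompose the section into non-overlapping parts with the origin at the bottom-left of its bounding rectangle.
Plate: 9.6 × 2.4, A = 23.04 in², x = 4.8 in, Ī = 176.9472 in⁴.
Hole 1 (subtracted): ⌀0.4, A = 0.1256637 in², x = 3.2 in, Ī = 0.001256637 in⁴.
Hole 2 (subtracted): ⌀0.4, A = 0.1256637 in², x = 6.4 in, Ī = 0.001256637 in⁴.
By symmetry the centroid is at mid-width, x̄ = 4.8 in.
Transfer each piece to the centroidal y-axis using Ī + A·d² with d = x − 4.8:
  plate: d = 0 in → contributes +176.9472 in⁴
  hole 1: d = -1.6 in → contributes −0.3229557 in⁴
  hole 2: d = 1.6 in → contributes −0.3229557 in⁴
Total I = 176.3013 in⁴.

I_y ≈ 176.30 in⁴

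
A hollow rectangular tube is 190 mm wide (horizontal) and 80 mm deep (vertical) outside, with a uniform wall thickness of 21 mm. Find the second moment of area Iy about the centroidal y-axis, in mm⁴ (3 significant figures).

Decompose the section into non-overlapping parts with the origin at the bottom-left of its bounding rectangle.
Outer rectangle: 190 × 80, A = 15 200 mm², x = 95 mm, Ī = 45 726 667 mm⁴.
Inner void (subtracted): 148 × 38, A = 5 624 mm², x = 95 mm, Ī = 10 265 675 mm⁴.
By symmetry the centroid is at mid-width, x̄ = 95 mm.
All pieces are centred on the centroidal y-axis, so I = ΣĪ (holes subtracted) = 35 460 992 mm⁴.

Iy ≈ 3.55 × 10⁷ mm⁴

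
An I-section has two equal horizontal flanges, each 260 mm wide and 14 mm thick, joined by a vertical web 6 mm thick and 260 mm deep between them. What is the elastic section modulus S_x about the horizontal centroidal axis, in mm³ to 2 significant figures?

S_x ≈ 1.0 × 10⁶ mm³

Treat the section as a set of non-overlapping primitives; coordinates are from the bounding-box lower-left.
Bottom flange: 260 × 14, A = 3 640 mm², y = 7 mm, Ī = 59 453 mm⁴.
Web: 6 × 260, A = 1 560 mm², y = 144 mm, Ī = 8 788 000 mm⁴.
Top flange: 260 × 14, A = 3 640 mm², y = 281 mm, Ī = 59 453 mm⁴.
By symmetry the centroid is at mid-height, ȳ = 144 mm.
Transfer each piece to the horizontal centroidal axis using Ī + A·d² with d = y − 144:
  bottom flange: d = -137 mm → contributes +68 378 613 mm⁴
  web: d = 0 mm → contributes +8 788 000 mm⁴
  top flange: d = 137 mm → contributes +68 378 613 mm⁴
Total I = 145 545 227 mm⁴.
Extreme fibre distance c = 144 mm; S = I/c = 1 010 731 mm³.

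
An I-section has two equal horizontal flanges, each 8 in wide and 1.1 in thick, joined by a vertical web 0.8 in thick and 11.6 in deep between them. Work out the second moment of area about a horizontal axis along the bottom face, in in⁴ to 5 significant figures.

Split into non-overlapping primitives; take the origin at the lower-left of the bounding box.
Bottom flange: 8 × 1.1, A = 8.8 in², y = 0.55 in, Ī = 0.8873333 in⁴.
Web: 0.8 × 11.6, A = 9.28 in², y = 6.9 in, Ī = 104.0597 in⁴.
Top flange: 8 × 1.1, A = 8.8 in², y = 13.25 in, Ī = 0.8873333 in⁴.
Transfer each piece to a horizontal axis along the bottom face using Ī + A·d² with d = y − 0:
  bottom flange: d = 0.55 in → contributes +3.549333 in⁴
  web: d = 6.9 in → contributes +545.8805 in⁴
  top flange: d = 13.25 in → contributes +1545.837 in⁴
Total I = 2095.267 in⁴.

I_base ≈ 2095.3 in⁴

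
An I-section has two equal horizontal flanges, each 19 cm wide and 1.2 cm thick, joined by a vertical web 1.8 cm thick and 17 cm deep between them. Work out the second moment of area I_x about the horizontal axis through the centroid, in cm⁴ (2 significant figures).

Split into non-overlapping primitives; take the origin at the lower-left of the bounding box.
Bottom flange: 19 × 1.2, A = 22.8 cm², y = 0.6 cm, Ī = 2.736 cm⁴.
Web: 1.8 × 17, A = 30.6 cm², y = 9.7 cm, Ī = 737 cm⁴.
Top flange: 19 × 1.2, A = 22.8 cm², y = 18.8 cm, Ī = 2.736 cm⁴.
By symmetry the centroid is at mid-height, ȳ = 9.7 cm.
Transfer each piece to the horizontal axis through the centroid using Ī + A·d² with d = y − 9.7:
  bottom flange: d = -9.1 cm → contributes +1 891 cm⁴
  web: d = 0 cm → contributes +737 cm⁴
  top flange: d = 9.1 cm → contributes +1 891 cm⁴
Total I = 4 519 cm⁴.

I_x ≈ 4500 cm⁴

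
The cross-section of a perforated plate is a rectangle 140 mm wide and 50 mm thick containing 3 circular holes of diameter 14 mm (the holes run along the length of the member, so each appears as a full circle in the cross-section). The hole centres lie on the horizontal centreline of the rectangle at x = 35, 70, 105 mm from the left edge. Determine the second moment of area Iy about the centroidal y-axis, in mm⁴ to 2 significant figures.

Iy ≈ 1.1 × 10⁷ mm⁴

Break the section into simple shapes (no overlaps), measuring from the bottom-left corner of the bounding box.
Plate: 140 × 50, A = 7 000 mm², x = 70 mm, Ī = 11 433 333 mm⁴.
Hole 1 (subtracted): ⌀14, A = 153.9 mm², x = 35 mm, Ī = 1 886 mm⁴.
Hole 2 (subtracted): ⌀14, A = 153.9 mm², x = 70 mm, Ī = 1 886 mm⁴.
Hole 3 (subtracted): ⌀14, A = 153.9 mm², x = 105 mm, Ī = 1 886 mm⁴.
By symmetry the centroid is at mid-width, x̄ = 70 mm.
Transfer each piece to the centroidal y-axis using Ī + A·d² with d = x − 70:
  plate: d = 0 mm → contributes +11 433 333 mm⁴
  hole 1: d = -35 mm → contributes −190 460 mm⁴
  hole 2: d = 0 mm → contributes −1 886 mm⁴
  hole 3: d = 35 mm → contributes −190 460 mm⁴
Total I = 11 050 528 mm⁴.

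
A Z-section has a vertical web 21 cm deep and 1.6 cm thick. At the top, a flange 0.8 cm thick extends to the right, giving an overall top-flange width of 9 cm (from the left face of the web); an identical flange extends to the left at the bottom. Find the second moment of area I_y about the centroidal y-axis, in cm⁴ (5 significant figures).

I_y ≈ 300.96 cm⁴

Treat the section as a set of non-overlapping primitives; coordinates are from the bounding-box lower-left.
Web: 1.6 × 21, A = 33.6 cm², x = 8.2 cm, Ī = 7.168 cm⁴.
Top flange (beyond web): 7.4 × 0.8, A = 5.92 cm², x = 12.7 cm, Ī = 27.01493 cm⁴.
Bottom flange (beyond web): 7.4 × 0.8, A = 5.92 cm², x = 3.7 cm, Ī = 27.01493 cm⁴.
Centroid: x̄ = ΣA·x / ΣA = 8.2 cm.
Transfer each piece to the centroidal y-axis using Ī + A·d² with d = x − 8.2:
  web: d = 0 cm → contributes +7.168 cm⁴
  top flange (beyond web): d = 4.5 cm → contributes +146.8949 cm⁴
  bottom flange (beyond web): d = -4.5 cm → contributes +146.8949 cm⁴
Total I = 300.9579 cm⁴.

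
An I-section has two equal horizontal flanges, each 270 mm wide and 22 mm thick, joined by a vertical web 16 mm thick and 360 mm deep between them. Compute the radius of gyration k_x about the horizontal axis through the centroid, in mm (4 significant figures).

k_x ≈ 167.7 mm

Treat the section as a set of non-overlapping primitives; coordinates are from the bounding-box lower-left.
Bottom flange: 270 × 22, A = 5 940 mm², y = 11 mm, Ī = 239 580 mm⁴.
Web: 16 × 360, A = 5 760 mm², y = 202 mm, Ī = 62 208 000 mm⁴.
Top flange: 270 × 22, A = 5 940 mm², y = 393 mm, Ī = 239 580 mm⁴.
By symmetry the centroid is at mid-height, ȳ = 202 mm.
Transfer each piece to the horizontal axis through the centroid using Ī + A·d² with d = y − 202:
  bottom flange: d = -191 mm → contributes +216 936 720 mm⁴
  web: d = 0 mm → contributes +62 208 000 mm⁴
  top flange: d = 191 mm → contributes +216 936 720 mm⁴
Total I = 496 081 440 mm⁴.
Radius of gyration: k = √(I/A) = √(496 081 440 / 17 640) = 167.698 mm.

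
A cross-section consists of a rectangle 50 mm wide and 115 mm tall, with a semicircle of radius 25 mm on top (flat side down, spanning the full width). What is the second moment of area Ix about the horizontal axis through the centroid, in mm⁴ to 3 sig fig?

Ix ≈ 1.03 × 10⁷ mm⁴

Decompose the section into non-overlapping parts with the origin at the bottom-left of its bounding rectangle.
Rectangular body: 50 × 115, A = 5 750 mm², y = 57.5 mm, Ī = 6 336 979 mm⁴.
Semicircular cap: semicircle r = 25, A = 981.75 mm², y = 125.61 mm, Ī = 42 874 mm⁴.
Centroid: ȳ = ΣA·y / ΣA = 67.433 mm.
Transfer each piece to the horizontal axis through the centroid using Ī + A·d² with d = y − 67.433:
  rectangular body: d = -9.9331 mm → contributes +6 904 312 mm⁴
  semicircular cap: d = 58.177 mm → contributes +3 365 687 mm⁴
Total I = 10 269 999 mm⁴.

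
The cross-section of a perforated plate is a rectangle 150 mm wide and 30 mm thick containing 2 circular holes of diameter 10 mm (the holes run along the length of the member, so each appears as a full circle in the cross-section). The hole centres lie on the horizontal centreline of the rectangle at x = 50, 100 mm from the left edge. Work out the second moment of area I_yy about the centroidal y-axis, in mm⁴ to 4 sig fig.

I_yy ≈ 8.338 × 10⁶ mm⁴

Break the section into simple shapes (no overlaps), measuring from the bottom-left corner of the bounding box.
Plate: 150 × 30, A = 4 500 mm², x = 75 mm, Ī = 8 437 500 mm⁴.
Hole 1 (subtracted): ⌀10, A = 78.5398 mm², x = 50 mm, Ī = 490.874 mm⁴.
Hole 2 (subtracted): ⌀10, A = 78.5398 mm², x = 100 mm, Ī = 490.874 mm⁴.
By symmetry the centroid is at mid-width, x̄ = 75 mm.
Transfer each piece to the centroidal y-axis using Ī + A·d² with d = x − 75:
  plate: d = 0 mm → contributes +8 437 500 mm⁴
  hole 1: d = -25 mm → contributes −49578.3 mm⁴
  hole 2: d = 25 mm → contributes −49578.3 mm⁴
Total I = 8 338 343 mm⁴.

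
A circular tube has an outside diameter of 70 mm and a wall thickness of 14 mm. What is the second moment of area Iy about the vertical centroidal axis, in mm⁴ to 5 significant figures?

Iy ≈ 1.0258 × 10⁶ mm⁴

Treat the section as a set of non-overlapping primitives; coordinates are from the bounding-box lower-left.
Outer circle: ⌀70, A = 3848.451 mm², x = 35 mm, Ī = 1 178 588 mm⁴.
Bore (subtracted): ⌀42, A = 1385.442 mm², x = 35 mm, Ī = 152 745 mm⁴.
By symmetry the centroid is at mid-width, x̄ = 35 mm.
All pieces are centred on the vertical centroidal axis, so I = ΣĪ (holes subtracted) = 1 025 843 mm⁴.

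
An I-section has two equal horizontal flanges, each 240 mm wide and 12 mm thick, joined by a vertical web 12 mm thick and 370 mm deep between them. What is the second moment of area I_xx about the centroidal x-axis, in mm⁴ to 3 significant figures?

Split into non-overlapping primitives; take the origin at the lower-left of the bounding box.
Bottom flange: 240 × 12, A = 2 880 mm², y = 6 mm, Ī = 34 560 mm⁴.
Web: 12 × 370, A = 4 440 mm², y = 197 mm, Ī = 50 653 000 mm⁴.
Top flange: 240 × 12, A = 2 880 mm², y = 388 mm, Ī = 34 560 mm⁴.
By symmetry the centroid is at mid-height, ȳ = 197 mm.
Transfer each piece to the centroidal x-axis using Ī + A·d² with d = y − 197:
  bottom flange: d = -191 mm → contributes +105 099 840 mm⁴
  web: d = 0 mm → contributes +50 653 000 mm⁴
  top flange: d = 191 mm → contributes +105 099 840 mm⁴
Total I = 260 852 680 mm⁴.

I_xx ≈ 2.61 × 10⁸ mm⁴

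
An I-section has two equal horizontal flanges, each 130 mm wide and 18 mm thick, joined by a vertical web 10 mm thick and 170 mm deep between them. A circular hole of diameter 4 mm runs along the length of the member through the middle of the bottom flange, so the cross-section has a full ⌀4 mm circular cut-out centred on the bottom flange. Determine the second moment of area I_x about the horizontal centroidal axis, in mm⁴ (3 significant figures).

Break the section into simple shapes (no overlaps), measuring from the bottom-left corner of the bounding box.
Bottom flange: 130 × 18, A = 2 340 mm², y = 9 mm, Ī = 63 180 mm⁴.
Web: 10 × 170, A = 1 700 mm², y = 103 mm, Ī = 4 094 167 mm⁴.
Top flange: 130 × 18, A = 2 340 mm², y = 197 mm, Ī = 63 180 mm⁴.
Hole (subtracted): ⌀4, A = 12.566 mm², y = 9 mm, Ī = 12.566 mm⁴.
Centroid: ȳ = ΣA·y / ΣA = 103.19 mm.
Transfer each piece to the horizontal centroidal axis using Ī + A·d² with d = y − 103.19:
  bottom flange: d = -94.186 mm → contributes +20 821 111 mm⁴
  web: d = -0.18551 mm → contributes +4 094 225 mm⁴
  top flange: d = 93.814 mm → contributes +20 657 890 mm⁴
  hole: d = -94.186 mm → contributes −111 488 mm⁴
Total I = 45 461 739 mm⁴.

I_x ≈ 4.55 × 10⁷ mm⁴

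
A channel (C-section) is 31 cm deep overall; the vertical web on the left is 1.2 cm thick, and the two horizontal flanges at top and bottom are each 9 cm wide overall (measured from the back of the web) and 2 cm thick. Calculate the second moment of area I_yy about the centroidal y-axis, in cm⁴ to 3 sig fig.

Break the section into simple shapes (no overlaps), measuring from the bottom-left corner of the bounding box.
Web: 1.2 × 31, A = 37.2 cm², x = 0.6 cm, Ī = 4.464 cm⁴.
Top flange (beyond web): 7.8 × 2, A = 15.6 cm², x = 5.1 cm, Ī = 79.092 cm⁴.
Bottom flange (beyond web): 7.8 × 2, A = 15.6 cm², x = 5.1 cm, Ī = 79.092 cm⁴.
Centroid: x̄ = ΣA·x / ΣA = 2.6526 cm.
Transfer each piece to the centroidal y-axis using Ī + A·d² with d = x − 2.6526:
  web: d = -2.0526 cm → contributes +161.2 cm⁴
  top flange (beyond web): d = 2.4474 cm → contributes +172.53 cm⁴
  bottom flange (beyond web): d = 2.4474 cm → contributes +172.53 cm⁴
Total I = 506.26 cm⁴.

I_yy ≈ 506 cm⁴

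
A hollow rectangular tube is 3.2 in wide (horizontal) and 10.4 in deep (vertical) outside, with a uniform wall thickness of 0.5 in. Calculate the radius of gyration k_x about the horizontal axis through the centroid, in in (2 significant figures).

k_x ≈ 3.4 in

Split into non-overlapping primitives; take the origin at the lower-left of the bounding box.
Outer rectangle: 3.2 × 10.4, A = 33.28 in², y = 5.2 in, Ī = 300 in⁴.
Inner void (subtracted): 2.2 × 9.4, A = 20.68 in², y = 5.2 in, Ī = 152.3 in⁴.
By symmetry the centroid is at mid-height, ȳ = 5.2 in.
All pieces are centred on the horizontal axis through the centroid, so I = ΣĪ (holes subtracted) = 147.7 in⁴.
Radius of gyration: k = √(I/A) = √(147.7 / 12.6) = 3.424 in.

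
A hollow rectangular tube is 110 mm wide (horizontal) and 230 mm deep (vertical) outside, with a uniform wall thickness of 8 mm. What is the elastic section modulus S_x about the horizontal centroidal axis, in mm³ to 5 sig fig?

Break the section into simple shapes (no overlaps), measuring from the bottom-left corner of the bounding box.
Outer rectangle: 110 × 230, A = 25 300 mm², y = 115 mm, Ī = 111 530 833 mm⁴.
Inner void (subtracted): 94 × 214, A = 20 116 mm², y = 115 mm, Ī = 76 769 361 mm⁴.
By symmetry the centroid is at mid-height, ȳ = 115 mm.
All pieces are centred on the horizontal centroidal axis, so I = ΣĪ (holes subtracted) = 34 761 472 mm⁴.
Extreme fibre distance c = 115 mm; S = I/c = 302273.7 mm³.

S_x ≈ 3.0227 × 10⁵ mm³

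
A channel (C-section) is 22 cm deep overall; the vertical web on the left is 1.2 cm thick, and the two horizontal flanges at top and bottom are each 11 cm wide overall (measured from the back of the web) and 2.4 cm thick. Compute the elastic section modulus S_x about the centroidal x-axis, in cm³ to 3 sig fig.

S_x ≈ 510 cm³

Treat the section as a set of non-overlapping primitives; coordinates are from the bounding-box lower-left.
Web: 1.2 × 22, A = 26.4 cm², y = 11 cm, Ī = 1064.8 cm⁴.
Top flange (beyond web): 9.8 × 2.4, A = 23.52 cm², y = 20.8 cm, Ī = 11.29 cm⁴.
Bottom flange (beyond web): 9.8 × 2.4, A = 23.52 cm², y = 1.2 cm, Ī = 11.29 cm⁴.
By symmetry the centroid is at mid-height, ȳ = 11 cm.
Transfer each piece to the centroidal x-axis using Ī + A·d² with d = y − 11:
  web: d = 0 cm → contributes +1064.8 cm⁴
  top flange (beyond web): d = 9.8 cm → contributes +2270.2 cm⁴
  bottom flange (beyond web): d = -9.8 cm → contributes +2270.2 cm⁴
Total I = 5605.1 cm⁴.
Extreme fibre distance c = 11 cm; S = I/c = 509.55 cm³.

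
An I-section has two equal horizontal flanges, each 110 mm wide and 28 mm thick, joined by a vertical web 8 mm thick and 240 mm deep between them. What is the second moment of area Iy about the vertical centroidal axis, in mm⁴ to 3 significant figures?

Split into non-overlapping primitives; take the origin at the lower-left of the bounding box.
Bottom flange: 110 × 28, A = 3 080 mm², x = 55 mm, Ī = 3 105 667 mm⁴.
Web: 8 × 240, A = 1 920 mm², x = 55 mm, Ī = 10 240 mm⁴.
Top flange: 110 × 28, A = 3 080 mm², x = 55 mm, Ī = 3 105 667 mm⁴.
By symmetry the centroid is at mid-width, x̄ = 55 mm.
All pieces are centred on the vertical centroidal axis, so I = ΣĪ = 6 221 573 mm⁴.

Iy ≈ 6.22 × 10⁶ mm⁴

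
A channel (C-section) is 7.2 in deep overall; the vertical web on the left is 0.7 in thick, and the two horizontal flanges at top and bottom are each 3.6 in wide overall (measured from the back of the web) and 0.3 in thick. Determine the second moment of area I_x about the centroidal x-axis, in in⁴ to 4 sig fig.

I_x ≈ 42.50 in⁴

Treat the section as a set of non-overlapping primitives; coordinates are from the bounding-box lower-left.
Web: 0.7 × 7.2, A = 5.04 in², y = 3.6 in, Ī = 21.7728 in⁴.
Top flange (beyond web): 2.9 × 0.3, A = 0.87 in², y = 7.05 in, Ī = 0.006525 in⁴.
Bottom flange (beyond web): 2.9 × 0.3, A = 0.87 in², y = 0.15 in, Ī = 0.006525 in⁴.
By symmetry the centroid is at mid-height, ȳ = 3.6 in.
Transfer each piece to the centroidal x-axis using Ī + A·d² with d = y − 3.6:
  web: d = 0 in → contributes +21.7728 in⁴
  top flange (beyond web): d = 3.45 in → contributes +10.3617 in⁴
  bottom flange (beyond web): d = -3.45 in → contributes +10.3617 in⁴
Total I = 42.4962 in⁴.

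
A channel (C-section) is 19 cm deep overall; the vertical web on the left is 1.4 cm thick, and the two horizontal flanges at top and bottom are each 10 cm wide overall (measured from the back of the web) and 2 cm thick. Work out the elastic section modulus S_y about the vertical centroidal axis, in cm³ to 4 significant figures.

Decompose the section into non-overlapping parts with the origin at the bottom-left of its bounding rectangle.
Web: 1.4 × 19, A = 26.6 cm², x = 0.7 cm, Ī = 4.34467 cm⁴.
Top flange (beyond web): 8.6 × 2, A = 17.2 cm², x = 5.7 cm, Ī = 106.009 cm⁴.
Bottom flange (beyond web): 8.6 × 2, A = 17.2 cm², x = 5.7 cm, Ī = 106.009 cm⁴.
Centroid: x̄ = ΣA·x / ΣA = 3.51967 cm.
Transfer each piece to the vertical centroidal axis using Ī + A·d² with d = x − 3.51967:
  web: d = -2.81967 cm → contributes +215.829 cm⁴
  top flange (beyond web): d = 2.18033 cm → contributes +187.775 cm⁴
  bottom flange (beyond web): d = 2.18033 cm → contributes +187.775 cm⁴
Total I = 591.38 cm⁴.
Extreme fibre distance c = 6.48033 cm; S = I/c = 91.2577 cm³.

S_y ≈ 91.26 cm³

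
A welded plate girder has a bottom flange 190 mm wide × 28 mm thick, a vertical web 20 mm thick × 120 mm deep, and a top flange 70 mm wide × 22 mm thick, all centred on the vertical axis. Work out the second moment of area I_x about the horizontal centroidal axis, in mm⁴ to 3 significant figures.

Treat the section as a set of non-overlapping primitives; coordinates are from the bounding-box lower-left.
Bottom plate: 190 × 28, A = 5 320 mm², y = 14 mm, Ī = 347 573 mm⁴.
Web plate: 20 × 120, A = 2 400 mm², y = 88 mm, Ī = 2 880 000 mm⁴.
Top plate: 70 × 22, A = 1 540 mm², y = 159 mm, Ī = 62 113 mm⁴.
Centroid: ȳ = ΣA·y / ΣA = 57.294 mm.
Transfer each piece to the horizontal centroidal axis using Ī + A·d² with d = y − 57.294:
  bottom plate: d = -43.294 mm → contributes +10 319 103 mm⁴
  web plate: d = 30.706 mm → contributes +5 142 899 mm⁴
  top plate: d = 101.71 mm → contributes +15 992 126 mm⁴
Total I = 31 454 128 mm⁴.

I_x ≈ 3.15 × 10⁷ mm⁴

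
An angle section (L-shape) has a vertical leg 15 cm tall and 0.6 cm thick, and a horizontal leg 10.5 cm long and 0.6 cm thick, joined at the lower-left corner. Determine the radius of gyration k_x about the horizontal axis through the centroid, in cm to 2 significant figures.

k_x ≈ 4.9 cm

Treat the section as a set of non-overlapping primitives; coordinates are from the bounding-box lower-left.
Vertical leg: 0.6 × 15, A = 9 cm², y = 7.5 cm, Ī = 168.8 cm⁴.
Horizontal leg (remainder): 9.9 × 0.6, A = 5.94 cm², y = 0.3 cm, Ī = 0.1782 cm⁴.
Centroid: ȳ = ΣA·y / ΣA = 4.637 cm.
Transfer each piece to the horizontal axis through the centroid using Ī + A·d² with d = y − 4.637:
  vertical leg: d = 2.863 cm → contributes +242.5 cm⁴
  horizontal leg (remainder): d = -4.337 cm → contributes +111.9 cm⁴
Total I = 354.4 cm⁴.
Radius of gyration: k = √(I/A) = √(354.4 / 14.94) = 4.871 cm.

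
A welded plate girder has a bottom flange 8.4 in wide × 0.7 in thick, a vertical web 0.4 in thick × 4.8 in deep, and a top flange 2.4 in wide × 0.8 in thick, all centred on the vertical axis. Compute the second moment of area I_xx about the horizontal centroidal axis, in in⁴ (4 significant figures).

I_xx ≈ 51.56 in⁴

Decompose the section into non-overlapping parts with the origin at the bottom-left of its bounding rectangle.
Bottom plate: 8.4 × 0.7, A = 5.88 in², y = 0.35 in, Ī = 0.2401 in⁴.
Web plate: 0.4 × 4.8, A = 1.92 in², y = 3.1 in, Ī = 3.6864 in⁴.
Top plate: 2.4 × 0.8, A = 1.92 in², y = 5.9 in, Ī = 0.1024 in⁴.
Centroid: ȳ = ΣA·y / ΣA = 1.98951 in.
Transfer each piece to the horizontal centroidal axis using Ī + A·d² with d = y − 1.98951:
  bottom plate: d = -1.63951 in → contributes +16.0454 in⁴
  web plate: d = 1.11049 in → contributes +6.05414 in⁴
  top plate: d = 3.91049 in → contributes +29.463 in⁴
Total I = 51.5625 in⁴.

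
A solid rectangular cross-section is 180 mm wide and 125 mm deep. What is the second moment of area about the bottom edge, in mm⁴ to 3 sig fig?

The section: 180 × 125, A = 22 500 mm², y = 62.5 mm, Ī = 29 296 875 mm⁴.
Transfer it to the base of the section using Ī + A·d² with d = y − 0:
  the section: d = 62.5 mm → contributes +117 187 500 mm⁴
Total I = 117 187 500 mm⁴.

I_base ≈ 1.17 × 10⁸ mm⁴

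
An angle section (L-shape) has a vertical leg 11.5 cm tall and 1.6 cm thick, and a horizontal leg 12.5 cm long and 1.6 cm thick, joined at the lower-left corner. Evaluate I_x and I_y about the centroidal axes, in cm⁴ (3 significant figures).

I_x ≈ 426 cm⁴, I_y ≈ 526 cm⁴

Treat the section as a set of non-overlapping primitives; coordinates are from the bounding-box lower-left.
Vertical leg: 1.6 × 11.5, A = 18.4 cm², y = 5.75 cm, Ī = 202.78 cm⁴.
Horizontal leg (remainder): 10.9 × 1.6, A = 17.44 cm², y = 0.8 cm, Ī = 3.7205 cm⁴.
Centroid: ȳ = ΣA·y / ΣA = 3.3413 cm.
Transfer each piece to the centroidal x-axis using Ī + A·d² with d = y − 3.3413:
  vertical leg: d = 2.4087 cm → contributes +309.54 cm⁴
  horizontal leg (remainder): d = -2.5413 cm → contributes +116.35 cm⁴
Total I = 425.89 cm⁴.
For the y-axis: x̄ = 3.8413 cm.
Repeating about the centroidal y-axis gives I_y = 526.34 cm⁴.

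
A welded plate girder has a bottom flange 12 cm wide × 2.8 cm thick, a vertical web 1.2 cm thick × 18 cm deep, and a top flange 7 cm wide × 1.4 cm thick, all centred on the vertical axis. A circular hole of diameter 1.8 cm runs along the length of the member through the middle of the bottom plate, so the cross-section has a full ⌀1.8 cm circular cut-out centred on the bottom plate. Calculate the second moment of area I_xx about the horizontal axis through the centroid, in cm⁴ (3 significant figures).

I_xx ≈ 4060 cm⁴

Split into non-overlapping primitives; take the origin at the lower-left of the bounding box.
Bottom plate: 12 × 2.8, A = 33.6 cm², y = 1.4 cm, Ī = 21.952 cm⁴.
Web plate: 1.2 × 18, A = 21.6 cm², y = 11.8 cm, Ī = 583.2 cm⁴.
Top plate: 7 × 1.4, A = 9.8 cm², y = 21.5 cm, Ī = 1.6007 cm⁴.
Hole (subtracted): ⌀1.8, A = 2.5447 cm², y = 1.4 cm, Ī = 0.5153 cm⁴.
Centroid: ȳ = ΣA·y / ΣA = 8.1507 cm.
Transfer each piece to the horizontal axis through the centroid using Ī + A·d² with d = y − 8.1507:
  bottom plate: d = -6.7507 cm → contributes +1553.2 cm⁴
  web plate: d = 3.6493 cm → contributes +870.85 cm⁴
  top plate: d = 13.349 cm → contributes +1 748 cm⁴
  hole: d = -6.7507 cm → contributes −116.48 cm⁴
Total I = 4055.5 cm⁴.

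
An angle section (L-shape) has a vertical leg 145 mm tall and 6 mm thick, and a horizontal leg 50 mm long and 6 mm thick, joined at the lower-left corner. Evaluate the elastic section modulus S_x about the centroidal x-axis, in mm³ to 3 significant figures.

S_x ≈ 2.82 × 10⁴ mm³

Treat the section as a set of non-overlapping primitives; coordinates are from the bounding-box lower-left.
Vertical leg: 6 × 145, A = 870 mm², y = 72.5 mm, Ī = 1 524 313 mm⁴.
Horizontal leg (remainder): 44 × 6, A = 264 mm², y = 3 mm, Ī = 792 mm⁴.
Centroid: ȳ = ΣA·y / ΣA = 56.32 mm.
Transfer each piece to the centroidal x-axis using Ī + A·d² with d = y − 56.32:
  vertical leg: d = 16.18 mm → contributes +1 752 069 mm⁴
  horizontal leg (remainder): d = -53.32 mm → contributes +751 353 mm⁴
Total I = 2 503 422 mm⁴.
Extreme fibre distance c = 88.68 mm; S = I/c = 28 230 mm³.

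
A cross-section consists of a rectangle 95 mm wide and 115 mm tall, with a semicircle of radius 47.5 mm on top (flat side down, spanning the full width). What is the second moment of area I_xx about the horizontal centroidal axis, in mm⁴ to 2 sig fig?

Break the section into simple shapes (no overlaps), measuring from the bottom-left corner of the bounding box.
Rectangular body: 95 × 115, A = 10 925 mm², y = 57.5 mm, Ī = 12 040 260 mm⁴.
Semicircular cap: semicircle r = 47.5, A = 3 544 mm², y = 135.2 mm, Ī = 558 736 mm⁴.
Centroid: ȳ = ΣA·y / ΣA = 76.52 mm.
Transfer each piece to the horizontal centroidal axis using Ī + A·d² with d = y − 76.52:
  rectangular body: d = -19.02 mm → contributes +15 993 404 mm⁴
  semicircular cap: d = 58.64 mm → contributes +12 744 618 mm⁴
Total I = 28 738 023 mm⁴.

I_xx ≈ 2.9 × 10⁷ mm⁴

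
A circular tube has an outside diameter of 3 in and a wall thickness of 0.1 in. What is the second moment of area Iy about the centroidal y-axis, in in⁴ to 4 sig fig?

Iy ≈ 0.9589 in⁴

Split into non-overlapping primitives; take the origin at the lower-left of the bounding box.
Outer circle: ⌀3, A = 7.06858 in², x = 1.5 in, Ī = 3.97608 in⁴.
Bore (subtracted): ⌀2.8, A = 6.15752 in², x = 1.5 in, Ī = 3.01719 in⁴.
By symmetry the centroid is at mid-width, x̄ = 1.5 in.
All pieces are centred on the centroidal y-axis, so I = ΣĪ (holes subtracted) = 0.958893 in⁴.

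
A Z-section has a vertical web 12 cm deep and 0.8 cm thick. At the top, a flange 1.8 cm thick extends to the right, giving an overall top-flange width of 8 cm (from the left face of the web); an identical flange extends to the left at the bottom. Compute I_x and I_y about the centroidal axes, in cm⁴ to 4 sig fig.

I_x ≈ 796.4 cm⁴, I_y ≈ 527.2 cm⁴

Split into non-overlapping primitives; take the origin at the lower-left of the bounding box.
Web: 0.8 × 12, A = 9.6 cm², y = 6 cm, Ī = 115.2 cm⁴.
Top flange (beyond web): 7.2 × 1.8, A = 12.96 cm², y = 11.1 cm, Ī = 3.4992 cm⁴.
Bottom flange (beyond web): 7.2 × 1.8, A = 12.96 cm², y = 0.9 cm, Ī = 3.4992 cm⁴.
Centroid: ȳ = ΣA·y / ΣA = 6 cm.
Transfer each piece to the centroidal x-axis using Ī + A·d² with d = y − 6:
  web: d = 0 cm → contributes +115.2 cm⁴
  top flange (beyond web): d = 5.1 cm → contributes +340.589 cm⁴
  bottom flange (beyond web): d = -5.1 cm → contributes +340.589 cm⁴
Total I = 796.378 cm⁴.
For the y-axis: x̄ = 7.6 cm.
Repeating about the centroidal y-axis gives I_y = 527.206 cm⁴.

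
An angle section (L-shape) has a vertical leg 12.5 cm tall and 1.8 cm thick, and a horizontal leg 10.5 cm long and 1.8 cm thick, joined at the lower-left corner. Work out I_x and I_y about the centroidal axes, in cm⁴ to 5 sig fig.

Break the section into simple shapes (no overlaps), measuring from the bottom-left corner of the bounding box.
Vertical leg: 1.8 × 12.5, A = 22.5 cm², y = 6.25 cm, Ī = 292.9688 cm⁴.
Horizontal leg (remainder): 8.7 × 1.8, A = 15.66 cm², y = 0.9 cm, Ī = 4.2282 cm⁴.
Centroid: ȳ = ΣA·y / ΣA = 4.054481 cm.
Transfer each piece to the centroidal x-axis using Ī + A·d² with d = y − 4.054481:
  vertical leg: d = 2.195519 cm → contributes +401.4256 cm⁴
  horizontal leg (remainder): d = -3.154481 cm → contributes +160.057 cm⁴
Total I = 561.4825 cm⁴.
For the y-axis: x̄ = 3.054481 cm.
Repeating about the centroidal y-axis gives I_y = 359.3485 cm⁴.

I_x ≈ 561.48 cm⁴, I_y ≈ 359.35 cm⁴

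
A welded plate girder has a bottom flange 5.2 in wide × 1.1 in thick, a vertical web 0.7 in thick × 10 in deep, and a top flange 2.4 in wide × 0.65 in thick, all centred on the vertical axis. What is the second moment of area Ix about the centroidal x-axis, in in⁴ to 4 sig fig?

Split into non-overlapping primitives; take the origin at the lower-left of the bounding box.
Bottom plate: 5.2 × 1.1, A = 5.72 in², y = 0.55 in, Ī = 0.576767 in⁴.
Web plate: 0.7 × 10, A = 7 in², y = 6.1 in, Ī = 58.3333 in⁴.
Top plate: 2.4 × 0.65, A = 1.56 in², y = 11.425 in, Ī = 0.054925 in⁴.
Centroid: ȳ = ΣA·y / ΣA = 4.45861 in.
Transfer each piece to the centroidal x-axis using Ī + A·d² with d = y − 4.45861:
  bottom plate: d = -3.90861 in → contributes +87.9627 in⁴
  web plate: d = 1.64139 in → contributes +77.1924 in⁴
  top plate: d = 6.96639 in → contributes +75.7626 in⁴
Total I = 240.918 in⁴.

Ix ≈ 240.9 in⁴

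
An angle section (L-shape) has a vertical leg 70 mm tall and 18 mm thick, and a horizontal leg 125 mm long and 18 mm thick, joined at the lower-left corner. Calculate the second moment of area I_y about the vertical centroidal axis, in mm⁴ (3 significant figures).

Break the section into simple shapes (no overlaps), measuring from the bottom-left corner of the bounding box.
Vertical leg: 18 × 70, A = 1 260 mm², x = 9 mm, Ī = 34 020 mm⁴.
Horizontal leg (remainder): 107 × 18, A = 1 926 mm², x = 71.5 mm, Ī = 1 837 565 mm⁴.
Centroid: x̄ = ΣA·x / ΣA = 46.782 mm.
Transfer each piece to the vertical centroidal axis using Ī + A·d² with d = x − 46.782:
  vertical leg: d = -37.782 mm → contributes +1 832 690 mm⁴
  horizontal leg (remainder): d = 24.718 mm → contributes +3 014 265 mm⁴
Total I = 4 846 955 mm⁴.

I_y ≈ 4.85 × 10⁶ mm⁴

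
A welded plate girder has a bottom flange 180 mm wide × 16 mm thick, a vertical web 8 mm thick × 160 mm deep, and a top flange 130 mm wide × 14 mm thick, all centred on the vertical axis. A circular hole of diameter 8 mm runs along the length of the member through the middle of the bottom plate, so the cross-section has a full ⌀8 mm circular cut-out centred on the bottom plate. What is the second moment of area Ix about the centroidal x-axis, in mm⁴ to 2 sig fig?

Ix ≈ 3.7 × 10⁷ mm⁴

Treat the section as a set of non-overlapping primitives; coordinates are from the bounding-box lower-left.
Bottom plate: 180 × 16, A = 2 880 mm², y = 8 mm, Ī = 61 440 mm⁴.
Web plate: 8 × 160, A = 1 280 mm², y = 96 mm, Ī = 2 730 667 mm⁴.
Top plate: 130 × 14, A = 1 820 mm², y = 183 mm, Ī = 29 727 mm⁴.
Hole (subtracted): ⌀8, A = 50.27 mm², y = 8 mm, Ī = 201.1 mm⁴.
Centroid: ȳ = ΣA·y / ΣA = 80.71 mm.
Transfer each piece to the centroidal x-axis using Ī + A·d² with d = y − 80.71:
  bottom plate: d = -72.71 mm → contributes +15 286 486 mm⁴
  web plate: d = 15.29 mm → contributes +3 029 983 mm⁴
  top plate: d = 102.3 mm → contributes +19 073 521 mm⁴
  hole: d = -72.71 mm → contributes −265 928 mm⁴
Total I = 37 124 062 mm⁴.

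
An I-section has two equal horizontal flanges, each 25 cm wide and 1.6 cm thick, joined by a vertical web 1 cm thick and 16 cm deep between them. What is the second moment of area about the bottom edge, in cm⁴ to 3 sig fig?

I_base ≈ 1.54 × 10⁴ cm⁴

Break the section into simple shapes (no overlaps), measuring from the bottom-left corner of the bounding box.
Bottom flange: 25 × 1.6, A = 40 cm², y = 0.8 cm, Ī = 8.5333 cm⁴.
Web: 1 × 16, A = 16 cm², y = 9.6 cm, Ī = 341.33 cm⁴.
Top flange: 25 × 1.6, A = 40 cm², y = 18.4 cm, Ī = 8.5333 cm⁴.
Transfer each piece to the bottom edge using Ī + A·d² with d = y − 0:
  bottom flange: d = 0.8 cm → contributes +34.133 cm⁴
  web: d = 9.6 cm → contributes +1815.9 cm⁴
  top flange: d = 18.4 cm → contributes +13 551 cm⁴
Total I = 15 401 cm⁴.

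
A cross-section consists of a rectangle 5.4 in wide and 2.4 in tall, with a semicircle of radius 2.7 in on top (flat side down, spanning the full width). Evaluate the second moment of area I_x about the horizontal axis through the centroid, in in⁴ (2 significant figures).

I_x ≈ 46 in⁴

Decompose the section into non-overlapping parts with the origin at the bottom-left of its bounding rectangle.
Rectangular body: 5.4 × 2.4, A = 12.96 in², y = 1.2 in, Ī = 6.221 in⁴.
Semicircular cap: semicircle r = 2.7, A = 11.45 in², y = 3.546 in, Ī = 5.833 in⁴.
Centroid: ȳ = ΣA·y / ΣA = 2.3 in.
Transfer each piece to the horizontal axis through the centroid using Ī + A·d² with d = y − 2.3:
  rectangular body: d = -1.1 in → contributes +21.92 in⁴
  semicircular cap: d = 1.245 in → contributes +23.6 in⁴
Total I = 45.51 in⁴.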